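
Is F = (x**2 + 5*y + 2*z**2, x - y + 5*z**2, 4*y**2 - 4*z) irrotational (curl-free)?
No, ∇×F = (8*y - 10*z, 4*z, -4)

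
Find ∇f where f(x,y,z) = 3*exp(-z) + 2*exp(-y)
(0, -2*exp(-y), -3*exp(-z))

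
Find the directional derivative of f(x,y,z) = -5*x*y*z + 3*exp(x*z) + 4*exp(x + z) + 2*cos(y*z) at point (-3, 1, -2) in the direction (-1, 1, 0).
sqrt(2)*(-20*exp(5) - 2*exp(5)*sin(2) - 2 + 3*exp(11))*exp(-5)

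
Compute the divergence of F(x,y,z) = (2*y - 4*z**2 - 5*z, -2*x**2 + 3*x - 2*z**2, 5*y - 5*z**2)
-10*z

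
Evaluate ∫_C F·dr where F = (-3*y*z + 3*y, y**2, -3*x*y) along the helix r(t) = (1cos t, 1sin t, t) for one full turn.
3*pi*(-1 + pi)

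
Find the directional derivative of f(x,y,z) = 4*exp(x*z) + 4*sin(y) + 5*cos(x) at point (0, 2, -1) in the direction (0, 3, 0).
4*cos(2)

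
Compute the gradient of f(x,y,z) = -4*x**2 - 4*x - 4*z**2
(-8*x - 4, 0, -8*z)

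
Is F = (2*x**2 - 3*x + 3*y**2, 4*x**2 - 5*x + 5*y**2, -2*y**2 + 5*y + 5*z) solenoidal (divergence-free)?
No, ∇·F = 4*x + 10*y + 2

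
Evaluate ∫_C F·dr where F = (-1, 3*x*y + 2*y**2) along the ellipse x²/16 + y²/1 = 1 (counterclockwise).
0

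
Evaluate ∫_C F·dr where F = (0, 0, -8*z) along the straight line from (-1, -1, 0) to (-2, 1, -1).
-4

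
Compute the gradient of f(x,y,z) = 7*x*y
(7*y, 7*x, 0)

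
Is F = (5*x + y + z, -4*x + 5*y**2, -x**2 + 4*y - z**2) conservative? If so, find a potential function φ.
No, ∇×F = (4, 2*x + 1, -5) ≠ 0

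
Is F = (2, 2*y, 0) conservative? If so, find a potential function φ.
Yes, F is conservative. φ = 2*x + y**2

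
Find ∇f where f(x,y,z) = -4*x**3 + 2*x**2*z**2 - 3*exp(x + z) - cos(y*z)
(-12*x**2 + 4*x*z**2 - 3*exp(x + z), z*sin(y*z), 4*x**2*z + y*sin(y*z) - 3*exp(x + z))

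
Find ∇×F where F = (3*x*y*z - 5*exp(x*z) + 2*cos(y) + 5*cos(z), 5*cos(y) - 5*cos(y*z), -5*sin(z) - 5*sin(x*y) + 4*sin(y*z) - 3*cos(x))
(-5*x*cos(x*y) - 5*y*sin(y*z) + 4*z*cos(y*z), 3*x*y - 5*x*exp(x*z) + 5*y*cos(x*y) - 3*sin(x) - 5*sin(z), -3*x*z + 2*sin(y))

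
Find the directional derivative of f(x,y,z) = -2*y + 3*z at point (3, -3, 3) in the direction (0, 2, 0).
-2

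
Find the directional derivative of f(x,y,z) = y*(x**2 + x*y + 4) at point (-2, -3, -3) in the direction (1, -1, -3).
sqrt(11)/11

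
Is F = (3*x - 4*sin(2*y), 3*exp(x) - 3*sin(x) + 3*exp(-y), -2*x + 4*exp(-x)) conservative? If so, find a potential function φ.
No, ∇×F = (0, 2 + 4*exp(-x), 3*exp(x) - 3*cos(x) + 8*cos(2*y)) ≠ 0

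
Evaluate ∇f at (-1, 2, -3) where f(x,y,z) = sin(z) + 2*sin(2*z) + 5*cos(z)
(0, 0, cos(3) + 5*sin(3) + 4*cos(6))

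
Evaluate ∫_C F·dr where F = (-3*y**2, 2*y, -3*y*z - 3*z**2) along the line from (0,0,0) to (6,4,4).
-208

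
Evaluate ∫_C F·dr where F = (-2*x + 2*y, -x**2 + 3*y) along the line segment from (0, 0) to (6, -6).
54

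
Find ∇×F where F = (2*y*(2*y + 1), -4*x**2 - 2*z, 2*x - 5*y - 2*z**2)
(-3, -2, -8*x - 8*y - 2)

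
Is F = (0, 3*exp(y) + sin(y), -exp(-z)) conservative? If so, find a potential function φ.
Yes, F is conservative. φ = 3*exp(y) - cos(y) + exp(-z)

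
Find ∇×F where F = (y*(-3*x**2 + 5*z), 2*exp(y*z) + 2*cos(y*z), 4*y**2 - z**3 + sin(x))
(2*y*(-exp(y*z) + sin(y*z) + 4), 5*y - cos(x), 3*x**2 - 5*z)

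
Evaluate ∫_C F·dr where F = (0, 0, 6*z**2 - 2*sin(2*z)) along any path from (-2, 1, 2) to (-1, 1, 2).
0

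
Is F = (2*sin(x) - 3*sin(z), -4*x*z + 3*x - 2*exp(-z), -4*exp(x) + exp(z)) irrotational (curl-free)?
No, ∇×F = (4*x - 2*exp(-z), 4*exp(x) - 3*cos(z), 3 - 4*z)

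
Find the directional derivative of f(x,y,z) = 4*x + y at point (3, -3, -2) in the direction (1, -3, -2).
sqrt(14)/14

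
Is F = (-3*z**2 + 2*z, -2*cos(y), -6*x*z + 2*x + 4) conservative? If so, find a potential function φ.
Yes, F is conservative. φ = -3*x*z**2 + 2*x*z + 4*z - 2*sin(y)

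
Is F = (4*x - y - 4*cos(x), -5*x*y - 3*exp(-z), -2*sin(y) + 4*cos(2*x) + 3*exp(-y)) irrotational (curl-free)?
No, ∇×F = (-2*cos(y) - 3*exp(-z) - 3*exp(-y), 8*sin(2*x), 1 - 5*y)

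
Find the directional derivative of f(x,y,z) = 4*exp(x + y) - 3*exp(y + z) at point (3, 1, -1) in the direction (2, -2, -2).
2*sqrt(3)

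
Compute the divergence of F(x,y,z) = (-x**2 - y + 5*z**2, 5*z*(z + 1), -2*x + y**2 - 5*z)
-2*x - 5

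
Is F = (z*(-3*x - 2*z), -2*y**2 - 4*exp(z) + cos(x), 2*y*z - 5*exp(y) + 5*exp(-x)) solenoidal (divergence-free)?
No, ∇·F = -2*y - 3*z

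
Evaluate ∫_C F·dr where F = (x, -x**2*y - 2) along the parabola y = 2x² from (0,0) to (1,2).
-29/6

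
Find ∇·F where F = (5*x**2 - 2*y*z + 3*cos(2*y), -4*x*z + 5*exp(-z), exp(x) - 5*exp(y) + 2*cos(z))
10*x - 2*sin(z)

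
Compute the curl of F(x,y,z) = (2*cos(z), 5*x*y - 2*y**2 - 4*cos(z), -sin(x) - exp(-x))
(-4*sin(z), -2*sin(z) + cos(x) - exp(-x), 5*y)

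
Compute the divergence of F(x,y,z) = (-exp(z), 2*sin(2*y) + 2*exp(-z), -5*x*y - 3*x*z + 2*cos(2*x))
-3*x + 4*cos(2*y)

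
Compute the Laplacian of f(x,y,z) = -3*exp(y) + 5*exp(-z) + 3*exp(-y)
-3*exp(y) + 5*exp(-z) + 3*exp(-y)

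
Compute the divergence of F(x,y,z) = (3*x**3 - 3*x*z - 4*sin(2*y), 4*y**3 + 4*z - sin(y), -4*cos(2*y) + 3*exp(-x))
9*x**2 + 12*y**2 - 3*z - cos(y)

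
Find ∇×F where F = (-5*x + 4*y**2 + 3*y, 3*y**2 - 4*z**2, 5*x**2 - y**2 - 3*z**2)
(-2*y + 8*z, -10*x, -8*y - 3)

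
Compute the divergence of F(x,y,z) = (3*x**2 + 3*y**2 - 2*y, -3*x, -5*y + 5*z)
6*x + 5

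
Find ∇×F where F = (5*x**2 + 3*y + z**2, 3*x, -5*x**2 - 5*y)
(-5, 10*x + 2*z, 0)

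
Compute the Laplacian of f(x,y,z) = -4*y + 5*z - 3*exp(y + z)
-6*exp(y + z)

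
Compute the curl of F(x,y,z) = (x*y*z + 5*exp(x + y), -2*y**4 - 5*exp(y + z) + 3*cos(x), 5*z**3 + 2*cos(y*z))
(-2*z*sin(y*z) + 5*exp(y + z), x*y, -x*z - 5*exp(x + y) - 3*sin(x))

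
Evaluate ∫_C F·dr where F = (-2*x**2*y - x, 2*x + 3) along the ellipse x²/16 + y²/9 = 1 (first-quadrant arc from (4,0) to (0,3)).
17 + 30*pi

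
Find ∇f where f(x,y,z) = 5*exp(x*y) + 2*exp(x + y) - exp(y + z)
(5*y*exp(x*y) + 2*exp(x + y), 5*x*exp(x*y) + 2*exp(x + y) - exp(y + z), -exp(y + z))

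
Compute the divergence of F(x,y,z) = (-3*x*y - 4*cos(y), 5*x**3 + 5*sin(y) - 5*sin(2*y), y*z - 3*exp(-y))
-2*y + 5*cos(y) - 10*cos(2*y)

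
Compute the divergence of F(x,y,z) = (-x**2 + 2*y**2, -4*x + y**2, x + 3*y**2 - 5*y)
-2*x + 2*y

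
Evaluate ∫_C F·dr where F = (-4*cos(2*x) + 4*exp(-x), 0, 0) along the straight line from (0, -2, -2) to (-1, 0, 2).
-4*E + 2*sin(2) + 4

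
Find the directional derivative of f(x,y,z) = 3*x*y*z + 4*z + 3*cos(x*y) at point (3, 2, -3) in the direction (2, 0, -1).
-2*sqrt(5)*(6*sin(6) + 29)/5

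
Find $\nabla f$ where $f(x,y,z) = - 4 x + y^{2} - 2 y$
(-4, 2*y - 2, 0)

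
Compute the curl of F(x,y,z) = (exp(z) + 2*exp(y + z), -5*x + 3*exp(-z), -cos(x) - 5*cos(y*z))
(5*z*sin(y*z) + 3*exp(-z), exp(z) + 2*exp(y + z) - sin(x), -2*exp(y + z) - 5)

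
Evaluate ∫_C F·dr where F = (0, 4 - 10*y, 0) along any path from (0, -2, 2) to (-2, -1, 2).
19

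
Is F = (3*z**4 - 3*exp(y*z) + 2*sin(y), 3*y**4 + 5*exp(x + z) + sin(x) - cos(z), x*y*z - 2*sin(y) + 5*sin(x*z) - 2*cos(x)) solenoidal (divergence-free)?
No, ∇·F = x*y + 5*x*cos(x*z) + 12*y**3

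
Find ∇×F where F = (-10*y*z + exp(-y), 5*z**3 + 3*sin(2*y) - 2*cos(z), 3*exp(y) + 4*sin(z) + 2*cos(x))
(-15*z**2 + 3*exp(y) - 2*sin(z), -10*y + 2*sin(x), 10*z + exp(-y))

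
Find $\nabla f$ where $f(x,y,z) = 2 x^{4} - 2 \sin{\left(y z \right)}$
(8*x**3, -2*z*cos(y*z), -2*y*cos(y*z))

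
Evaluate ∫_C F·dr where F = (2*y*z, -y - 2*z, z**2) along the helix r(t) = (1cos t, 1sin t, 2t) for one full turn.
pi**2*(-4 + 64*pi/3)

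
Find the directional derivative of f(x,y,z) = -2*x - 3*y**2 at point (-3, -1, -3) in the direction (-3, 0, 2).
6*sqrt(13)/13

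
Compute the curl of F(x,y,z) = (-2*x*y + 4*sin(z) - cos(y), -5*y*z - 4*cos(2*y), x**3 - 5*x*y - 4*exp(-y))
(-5*x + 5*y + 4*exp(-y), -3*x**2 + 5*y + 4*cos(z), 2*x - sin(y))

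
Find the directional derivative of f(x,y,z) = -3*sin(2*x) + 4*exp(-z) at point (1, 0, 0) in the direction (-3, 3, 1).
2*sqrt(19)*(9*cos(2) - 2)/19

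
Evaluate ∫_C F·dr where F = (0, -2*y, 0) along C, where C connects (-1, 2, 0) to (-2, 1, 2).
3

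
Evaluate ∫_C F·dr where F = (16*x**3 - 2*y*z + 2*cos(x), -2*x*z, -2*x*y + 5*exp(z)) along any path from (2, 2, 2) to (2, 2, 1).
-5*exp(2) + 8 + 5*E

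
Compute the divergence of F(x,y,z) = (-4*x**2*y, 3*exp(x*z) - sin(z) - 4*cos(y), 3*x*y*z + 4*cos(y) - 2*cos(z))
-5*x*y + 4*sin(y) + 2*sin(z)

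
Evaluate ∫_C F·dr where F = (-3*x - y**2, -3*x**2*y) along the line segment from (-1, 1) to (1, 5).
-98/3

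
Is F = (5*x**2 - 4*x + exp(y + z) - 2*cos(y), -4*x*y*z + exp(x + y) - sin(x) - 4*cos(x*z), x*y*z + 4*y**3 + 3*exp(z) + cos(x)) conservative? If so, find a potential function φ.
No, ∇×F = (4*x*y + x*z - 4*x*sin(x*z) + 12*y**2, -y*z + exp(y + z) + sin(x), -4*y*z + 4*z*sin(x*z) + exp(x + y) - exp(y + z) - 2*sin(y) - cos(x)) ≠ 0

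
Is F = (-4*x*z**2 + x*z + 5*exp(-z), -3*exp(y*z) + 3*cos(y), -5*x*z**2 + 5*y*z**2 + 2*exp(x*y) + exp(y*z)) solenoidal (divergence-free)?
No, ∇·F = -10*x*z + 10*y*z + y*exp(y*z) - 4*z**2 - 3*z*exp(y*z) + z - 3*sin(y)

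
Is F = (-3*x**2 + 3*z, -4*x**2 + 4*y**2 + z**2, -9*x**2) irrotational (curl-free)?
No, ∇×F = (-2*z, 18*x + 3, -8*x)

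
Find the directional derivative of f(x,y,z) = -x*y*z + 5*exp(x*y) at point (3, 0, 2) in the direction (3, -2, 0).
-18*sqrt(13)/13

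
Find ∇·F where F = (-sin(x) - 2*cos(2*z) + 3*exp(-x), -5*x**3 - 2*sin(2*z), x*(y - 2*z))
-2*x - cos(x) - 3*exp(-x)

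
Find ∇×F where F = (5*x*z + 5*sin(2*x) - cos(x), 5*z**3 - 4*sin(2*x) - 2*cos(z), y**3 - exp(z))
(3*y**2 - 15*z**2 - 2*sin(z), 5*x, -8*cos(2*x))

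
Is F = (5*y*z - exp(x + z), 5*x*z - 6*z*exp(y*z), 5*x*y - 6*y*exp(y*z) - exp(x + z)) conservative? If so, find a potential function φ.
Yes, F is conservative. φ = 5*x*y*z - 6*exp(y*z) - exp(x + z)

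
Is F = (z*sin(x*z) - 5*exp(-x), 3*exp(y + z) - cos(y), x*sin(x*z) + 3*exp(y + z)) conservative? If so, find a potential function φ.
Yes, F is conservative. φ = 3*exp(y + z) - sin(y) - cos(x*z) + 5*exp(-x)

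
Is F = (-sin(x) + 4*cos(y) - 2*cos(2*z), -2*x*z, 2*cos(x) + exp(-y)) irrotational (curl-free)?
No, ∇×F = (2*x - exp(-y), 2*sin(x) + 4*sin(2*z), -2*z + 4*sin(y))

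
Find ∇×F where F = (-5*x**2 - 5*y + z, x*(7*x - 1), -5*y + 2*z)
(-5, 1, 14*x + 4)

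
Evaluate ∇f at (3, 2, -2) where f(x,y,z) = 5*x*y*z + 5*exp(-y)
(-20, -30 - 5*exp(-2), 30)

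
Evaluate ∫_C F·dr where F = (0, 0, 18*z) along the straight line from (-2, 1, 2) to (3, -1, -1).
-27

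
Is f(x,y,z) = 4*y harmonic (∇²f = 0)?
Yes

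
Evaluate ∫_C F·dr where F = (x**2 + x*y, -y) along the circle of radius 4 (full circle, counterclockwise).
0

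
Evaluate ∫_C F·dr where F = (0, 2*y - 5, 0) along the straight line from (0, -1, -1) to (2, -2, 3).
8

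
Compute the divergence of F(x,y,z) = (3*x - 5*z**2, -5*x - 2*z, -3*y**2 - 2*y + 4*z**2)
8*z + 3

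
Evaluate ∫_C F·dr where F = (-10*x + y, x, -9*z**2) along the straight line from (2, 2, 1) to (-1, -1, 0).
15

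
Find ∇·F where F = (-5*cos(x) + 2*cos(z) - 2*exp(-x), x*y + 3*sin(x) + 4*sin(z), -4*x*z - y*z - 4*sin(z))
-3*x - y + 5*sin(x) - 4*cos(z) + 2*exp(-x)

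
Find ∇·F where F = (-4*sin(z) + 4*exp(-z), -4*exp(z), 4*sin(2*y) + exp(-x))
0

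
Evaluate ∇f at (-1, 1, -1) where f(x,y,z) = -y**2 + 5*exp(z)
(0, -2, 5*exp(-1))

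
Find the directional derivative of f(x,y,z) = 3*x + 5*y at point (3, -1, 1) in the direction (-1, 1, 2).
sqrt(6)/3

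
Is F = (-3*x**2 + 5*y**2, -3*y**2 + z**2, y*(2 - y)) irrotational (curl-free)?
No, ∇×F = (-2*y - 2*z + 2, 0, -10*y)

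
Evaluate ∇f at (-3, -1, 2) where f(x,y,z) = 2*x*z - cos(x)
(4 - sin(3), 0, -6)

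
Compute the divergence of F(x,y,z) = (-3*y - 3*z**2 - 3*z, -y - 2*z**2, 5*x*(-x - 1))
-1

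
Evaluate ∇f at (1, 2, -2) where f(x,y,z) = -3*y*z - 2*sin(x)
(-2*cos(1), 6, -6)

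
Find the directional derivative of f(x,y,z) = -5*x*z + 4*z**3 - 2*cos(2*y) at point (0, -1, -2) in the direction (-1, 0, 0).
-10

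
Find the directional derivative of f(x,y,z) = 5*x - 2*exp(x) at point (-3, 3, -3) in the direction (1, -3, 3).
sqrt(19)*(-2 + 5*exp(3))*exp(-3)/19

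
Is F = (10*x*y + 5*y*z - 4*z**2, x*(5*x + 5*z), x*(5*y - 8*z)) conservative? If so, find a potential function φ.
Yes, F is conservative. φ = x*(5*x*y + 5*y*z - 4*z**2)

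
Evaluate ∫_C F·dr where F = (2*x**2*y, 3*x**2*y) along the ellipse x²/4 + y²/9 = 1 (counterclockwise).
-12*pi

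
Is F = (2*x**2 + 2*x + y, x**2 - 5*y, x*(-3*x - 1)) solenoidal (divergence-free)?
No, ∇·F = 4*x - 3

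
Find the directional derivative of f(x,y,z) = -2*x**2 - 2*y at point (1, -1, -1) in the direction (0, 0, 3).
0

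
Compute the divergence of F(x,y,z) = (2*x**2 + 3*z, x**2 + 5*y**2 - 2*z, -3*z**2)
4*x + 10*y - 6*z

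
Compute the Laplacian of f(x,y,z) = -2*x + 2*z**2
4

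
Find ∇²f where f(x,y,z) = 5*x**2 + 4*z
10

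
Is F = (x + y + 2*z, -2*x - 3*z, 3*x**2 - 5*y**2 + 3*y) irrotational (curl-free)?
No, ∇×F = (6 - 10*y, 2 - 6*x, -3)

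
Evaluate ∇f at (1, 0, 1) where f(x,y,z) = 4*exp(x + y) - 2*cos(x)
(2*sin(1) + 4*E, 4*E, 0)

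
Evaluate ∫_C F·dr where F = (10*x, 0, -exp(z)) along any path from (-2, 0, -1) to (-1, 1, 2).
-15 - exp(2) + exp(-1)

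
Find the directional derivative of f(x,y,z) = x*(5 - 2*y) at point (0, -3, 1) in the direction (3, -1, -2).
33*sqrt(14)/14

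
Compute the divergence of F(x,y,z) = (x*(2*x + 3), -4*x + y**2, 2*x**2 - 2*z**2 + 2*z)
4*x + 2*y - 4*z + 5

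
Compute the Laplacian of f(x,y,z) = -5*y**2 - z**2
-12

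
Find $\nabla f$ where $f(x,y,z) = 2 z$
(0, 0, 2)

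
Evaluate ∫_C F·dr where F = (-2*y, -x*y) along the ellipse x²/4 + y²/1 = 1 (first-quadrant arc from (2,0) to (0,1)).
-2/3 + pi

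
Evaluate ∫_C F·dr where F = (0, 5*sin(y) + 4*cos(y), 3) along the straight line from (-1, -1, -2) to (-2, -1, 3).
15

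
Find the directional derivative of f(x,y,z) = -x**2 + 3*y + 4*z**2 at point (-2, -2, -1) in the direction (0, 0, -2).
8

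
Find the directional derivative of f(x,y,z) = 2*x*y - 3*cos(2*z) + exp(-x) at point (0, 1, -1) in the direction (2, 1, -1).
sqrt(6)*(1/3 + sin(2))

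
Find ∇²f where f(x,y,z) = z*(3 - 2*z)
-4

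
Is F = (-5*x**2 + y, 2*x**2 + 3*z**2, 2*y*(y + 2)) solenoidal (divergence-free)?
No, ∇·F = -10*x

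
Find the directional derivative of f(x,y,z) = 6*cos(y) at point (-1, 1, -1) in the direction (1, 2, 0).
-12*sqrt(5)*sin(1)/5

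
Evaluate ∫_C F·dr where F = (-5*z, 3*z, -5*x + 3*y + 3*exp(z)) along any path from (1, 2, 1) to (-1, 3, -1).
-15 - 6*sinh(1)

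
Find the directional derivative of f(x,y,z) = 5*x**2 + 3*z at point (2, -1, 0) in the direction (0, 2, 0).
0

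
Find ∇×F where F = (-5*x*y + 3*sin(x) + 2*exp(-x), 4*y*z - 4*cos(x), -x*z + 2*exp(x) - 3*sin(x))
(-4*y, z - 2*exp(x) + 3*cos(x), 5*x + 4*sin(x))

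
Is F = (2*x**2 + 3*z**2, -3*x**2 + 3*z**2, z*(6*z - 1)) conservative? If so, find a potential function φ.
No, ∇×F = (-6*z, 6*z, -6*x) ≠ 0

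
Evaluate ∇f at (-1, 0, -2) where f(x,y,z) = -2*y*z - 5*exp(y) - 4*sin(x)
(-4*cos(1), -1, 0)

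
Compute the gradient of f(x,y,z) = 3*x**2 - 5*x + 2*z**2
(6*x - 5, 0, 4*z)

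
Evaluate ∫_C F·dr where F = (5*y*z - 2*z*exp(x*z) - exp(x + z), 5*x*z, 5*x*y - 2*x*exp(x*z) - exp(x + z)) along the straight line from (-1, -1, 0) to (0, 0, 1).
-2*sinh(1)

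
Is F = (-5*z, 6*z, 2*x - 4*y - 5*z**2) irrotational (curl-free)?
No, ∇×F = (-10, -7, 0)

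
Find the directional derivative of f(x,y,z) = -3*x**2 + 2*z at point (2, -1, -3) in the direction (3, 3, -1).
-2*sqrt(19)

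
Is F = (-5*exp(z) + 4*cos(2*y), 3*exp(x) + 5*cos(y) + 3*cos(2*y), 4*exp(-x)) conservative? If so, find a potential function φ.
No, ∇×F = (0, -5*exp(z) + 4*exp(-x), 3*exp(x) + 8*sin(2*y)) ≠ 0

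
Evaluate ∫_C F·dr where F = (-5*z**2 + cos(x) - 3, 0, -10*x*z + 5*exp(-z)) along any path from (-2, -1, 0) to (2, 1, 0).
-12 + 2*sin(2)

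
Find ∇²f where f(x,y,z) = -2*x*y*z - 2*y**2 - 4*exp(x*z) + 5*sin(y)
-4*x**2*exp(x*z) - 4*z**2*exp(x*z) - 5*sin(y) - 4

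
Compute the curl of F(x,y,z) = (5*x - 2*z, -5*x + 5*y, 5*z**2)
(0, -2, -5)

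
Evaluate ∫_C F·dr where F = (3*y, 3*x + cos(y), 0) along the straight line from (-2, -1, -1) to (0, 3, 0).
-6 + sin(3) + sin(1)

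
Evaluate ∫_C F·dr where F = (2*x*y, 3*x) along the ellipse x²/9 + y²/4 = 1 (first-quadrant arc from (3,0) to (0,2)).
-12 + 9*pi/2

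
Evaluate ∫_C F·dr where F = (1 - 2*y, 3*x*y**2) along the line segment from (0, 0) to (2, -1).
5/2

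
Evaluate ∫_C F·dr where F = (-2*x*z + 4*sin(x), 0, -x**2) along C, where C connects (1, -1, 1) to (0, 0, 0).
-3 + 4*cos(1)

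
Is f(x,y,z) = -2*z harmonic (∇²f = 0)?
Yes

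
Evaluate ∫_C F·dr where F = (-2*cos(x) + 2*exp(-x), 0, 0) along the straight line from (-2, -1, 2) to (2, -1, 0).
-4*sin(2) + 4*sinh(2)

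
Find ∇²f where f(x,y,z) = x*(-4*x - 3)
-8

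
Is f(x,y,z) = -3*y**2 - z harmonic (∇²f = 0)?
No, ∇²f = -6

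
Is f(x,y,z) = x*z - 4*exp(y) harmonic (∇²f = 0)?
No, ∇²f = -4*exp(y)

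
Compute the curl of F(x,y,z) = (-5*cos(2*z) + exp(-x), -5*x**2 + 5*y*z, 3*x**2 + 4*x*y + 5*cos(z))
(4*x - 5*y, -6*x - 4*y + 10*sin(2*z), -10*x)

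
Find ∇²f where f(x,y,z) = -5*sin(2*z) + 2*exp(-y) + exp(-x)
20*sin(2*z) + 2*exp(-y) + exp(-x)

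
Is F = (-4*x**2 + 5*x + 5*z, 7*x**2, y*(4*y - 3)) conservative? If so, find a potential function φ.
No, ∇×F = (8*y - 3, 5, 14*x) ≠ 0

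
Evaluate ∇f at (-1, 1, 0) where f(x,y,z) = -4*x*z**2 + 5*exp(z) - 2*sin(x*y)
(-2*cos(1), 2*cos(1), 5)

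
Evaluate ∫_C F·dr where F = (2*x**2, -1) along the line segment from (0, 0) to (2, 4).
4/3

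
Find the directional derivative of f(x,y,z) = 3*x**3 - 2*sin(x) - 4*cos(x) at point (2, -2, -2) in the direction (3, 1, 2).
3*sqrt(14)*(-cos(2) + 2*sin(2) + 18)/7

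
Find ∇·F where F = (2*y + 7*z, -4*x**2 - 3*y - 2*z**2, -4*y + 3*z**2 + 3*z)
6*z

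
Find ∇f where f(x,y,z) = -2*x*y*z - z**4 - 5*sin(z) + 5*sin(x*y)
(y*(-2*z + 5*cos(x*y)), x*(-2*z + 5*cos(x*y)), -2*x*y - 4*z**3 - 5*cos(z))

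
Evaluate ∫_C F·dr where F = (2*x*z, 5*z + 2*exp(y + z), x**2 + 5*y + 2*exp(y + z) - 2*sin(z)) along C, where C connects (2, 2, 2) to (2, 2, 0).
-2*exp(4) - 26 - 2*cos(2) + 2*exp(2)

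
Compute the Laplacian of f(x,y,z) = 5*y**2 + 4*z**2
18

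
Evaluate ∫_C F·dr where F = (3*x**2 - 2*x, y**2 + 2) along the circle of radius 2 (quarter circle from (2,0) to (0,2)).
8/3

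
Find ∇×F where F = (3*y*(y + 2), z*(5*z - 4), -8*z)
(4 - 10*z, 0, -6*y - 6)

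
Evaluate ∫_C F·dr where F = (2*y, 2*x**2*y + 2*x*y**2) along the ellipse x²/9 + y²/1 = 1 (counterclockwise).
-9*pi/2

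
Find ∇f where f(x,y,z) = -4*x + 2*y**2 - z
(-4, 4*y, -1)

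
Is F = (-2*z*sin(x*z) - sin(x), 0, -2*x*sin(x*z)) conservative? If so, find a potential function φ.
Yes, F is conservative. φ = cos(x) + 2*cos(x*z)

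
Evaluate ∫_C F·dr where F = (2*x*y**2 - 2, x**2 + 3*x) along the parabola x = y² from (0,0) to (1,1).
-2/15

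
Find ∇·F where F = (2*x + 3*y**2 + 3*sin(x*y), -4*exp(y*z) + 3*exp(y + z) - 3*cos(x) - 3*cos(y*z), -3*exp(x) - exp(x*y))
3*y*cos(x*y) - 4*z*exp(y*z) + 3*z*sin(y*z) + 3*exp(y + z) + 2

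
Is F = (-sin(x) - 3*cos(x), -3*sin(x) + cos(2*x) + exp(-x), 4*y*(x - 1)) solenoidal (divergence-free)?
No, ∇·F = 3*sin(x) - cos(x)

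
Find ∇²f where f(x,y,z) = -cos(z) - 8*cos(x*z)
8*x**2*cos(x*z) + 8*z**2*cos(x*z) + cos(z)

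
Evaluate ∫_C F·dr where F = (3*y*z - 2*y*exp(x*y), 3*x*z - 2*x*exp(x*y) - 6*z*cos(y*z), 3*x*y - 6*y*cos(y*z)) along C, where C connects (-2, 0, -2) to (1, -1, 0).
2 - 2*exp(-1)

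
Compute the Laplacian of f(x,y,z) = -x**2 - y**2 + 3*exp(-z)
-4 + 3*exp(-z)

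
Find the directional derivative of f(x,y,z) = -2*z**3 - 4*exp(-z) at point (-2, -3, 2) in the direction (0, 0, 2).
-24 + 4*exp(-2)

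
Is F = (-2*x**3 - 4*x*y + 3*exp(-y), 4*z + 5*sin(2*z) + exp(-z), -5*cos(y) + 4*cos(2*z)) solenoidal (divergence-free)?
No, ∇·F = -6*x**2 - 4*y - 8*sin(2*z)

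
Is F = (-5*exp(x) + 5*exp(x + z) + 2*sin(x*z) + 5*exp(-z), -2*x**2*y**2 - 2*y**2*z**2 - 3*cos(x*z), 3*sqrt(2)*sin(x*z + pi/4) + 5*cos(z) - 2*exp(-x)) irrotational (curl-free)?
No, ∇×F = (-3*x*sin(x*z) + 4*y**2*z, 2*x*cos(x*z) - 3*sqrt(2)*z*cos(x*z + pi/4) + 5*exp(x + z) - 5*exp(-z) - 2*exp(-x), -4*x*y**2 + 3*z*sin(x*z))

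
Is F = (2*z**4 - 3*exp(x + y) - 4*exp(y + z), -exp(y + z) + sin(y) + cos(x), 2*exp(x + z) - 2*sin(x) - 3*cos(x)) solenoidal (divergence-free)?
No, ∇·F = -3*exp(x + y) + 2*exp(x + z) - exp(y + z) + cos(y)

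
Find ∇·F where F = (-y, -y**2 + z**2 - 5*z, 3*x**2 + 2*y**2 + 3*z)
3 - 2*y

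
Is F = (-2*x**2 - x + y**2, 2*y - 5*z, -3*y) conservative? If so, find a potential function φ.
No, ∇×F = (2, 0, -2*y) ≠ 0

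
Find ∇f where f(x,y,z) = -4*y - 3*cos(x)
(3*sin(x), -4, 0)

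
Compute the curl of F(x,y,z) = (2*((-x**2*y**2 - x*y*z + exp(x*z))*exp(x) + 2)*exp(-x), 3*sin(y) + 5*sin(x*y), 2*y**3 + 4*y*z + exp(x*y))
(x*exp(x*y) + 6*y**2 + 4*z, -2*x*y + 2*x*exp(x*z) - y*exp(x*y), 4*x**2*y + 2*x*z + 5*y*cos(x*y))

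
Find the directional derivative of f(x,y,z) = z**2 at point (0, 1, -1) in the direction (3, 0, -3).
sqrt(2)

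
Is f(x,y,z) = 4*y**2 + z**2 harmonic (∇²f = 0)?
No, ∇²f = 10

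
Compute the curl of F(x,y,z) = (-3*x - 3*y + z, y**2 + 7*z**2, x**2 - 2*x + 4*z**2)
(-14*z, 3 - 2*x, 3)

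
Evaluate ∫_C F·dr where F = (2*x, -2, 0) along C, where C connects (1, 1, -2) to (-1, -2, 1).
6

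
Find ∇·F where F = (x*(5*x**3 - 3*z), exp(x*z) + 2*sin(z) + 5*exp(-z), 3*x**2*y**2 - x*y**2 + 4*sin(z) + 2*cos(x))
20*x**3 - 3*z + 4*cos(z)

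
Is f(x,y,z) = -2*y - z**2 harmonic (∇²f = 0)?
No, ∇²f = -2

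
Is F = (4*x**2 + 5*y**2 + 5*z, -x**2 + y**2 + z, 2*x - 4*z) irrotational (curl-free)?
No, ∇×F = (-1, 3, -2*x - 10*y)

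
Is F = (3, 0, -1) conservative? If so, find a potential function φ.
Yes, F is conservative. φ = 3*x - z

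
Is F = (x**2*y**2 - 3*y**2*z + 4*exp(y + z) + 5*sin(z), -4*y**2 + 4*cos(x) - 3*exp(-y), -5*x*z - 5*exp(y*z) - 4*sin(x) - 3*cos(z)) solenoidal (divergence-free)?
No, ∇·F = 2*x*y**2 - 5*x - 5*y*exp(y*z) - 8*y + 3*sin(z) + 3*exp(-y)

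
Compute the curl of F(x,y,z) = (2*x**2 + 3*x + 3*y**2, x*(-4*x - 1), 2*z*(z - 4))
(0, 0, -8*x - 6*y - 1)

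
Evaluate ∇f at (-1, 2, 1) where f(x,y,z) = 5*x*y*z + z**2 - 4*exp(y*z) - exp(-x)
(E + 10, -4*exp(2) - 5, -8*exp(2) - 8)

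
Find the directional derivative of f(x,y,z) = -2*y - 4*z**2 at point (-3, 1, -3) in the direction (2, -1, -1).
-11*sqrt(6)/3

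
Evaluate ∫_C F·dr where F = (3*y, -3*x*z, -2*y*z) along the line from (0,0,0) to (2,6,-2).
26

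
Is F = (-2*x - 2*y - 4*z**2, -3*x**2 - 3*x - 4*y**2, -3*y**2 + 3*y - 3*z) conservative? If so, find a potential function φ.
No, ∇×F = (3 - 6*y, -8*z, -6*x - 1) ≠ 0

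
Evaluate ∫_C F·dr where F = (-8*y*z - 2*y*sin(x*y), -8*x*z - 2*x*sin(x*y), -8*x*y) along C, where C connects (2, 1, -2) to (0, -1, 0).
-30 - 2*cos(2)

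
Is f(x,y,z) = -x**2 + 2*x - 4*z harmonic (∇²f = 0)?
No, ∇²f = -2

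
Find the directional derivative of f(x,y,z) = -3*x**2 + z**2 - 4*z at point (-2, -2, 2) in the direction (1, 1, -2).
2*sqrt(6)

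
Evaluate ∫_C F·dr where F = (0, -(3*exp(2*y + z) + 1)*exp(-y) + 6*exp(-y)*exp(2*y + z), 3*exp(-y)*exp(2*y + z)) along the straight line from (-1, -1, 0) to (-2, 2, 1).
(-exp(3) - 3*E + 1 + 3*exp(5))*exp(-2)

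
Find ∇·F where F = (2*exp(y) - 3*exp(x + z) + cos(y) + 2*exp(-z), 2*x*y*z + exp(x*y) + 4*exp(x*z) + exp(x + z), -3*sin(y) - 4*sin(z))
2*x*z + x*exp(x*y) - 3*exp(x + z) - 4*cos(z)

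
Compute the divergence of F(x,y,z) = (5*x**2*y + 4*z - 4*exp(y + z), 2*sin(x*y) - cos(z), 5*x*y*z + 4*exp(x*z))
x*(15*y + 4*exp(x*z) + 2*cos(x*y))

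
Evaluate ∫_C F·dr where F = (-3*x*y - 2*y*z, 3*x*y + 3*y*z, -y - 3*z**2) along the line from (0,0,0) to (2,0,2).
-8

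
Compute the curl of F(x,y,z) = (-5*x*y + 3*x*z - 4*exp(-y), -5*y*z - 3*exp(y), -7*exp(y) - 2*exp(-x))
(5*y - 7*exp(y), 3*x - 2*exp(-x), 5*x - 4*exp(-y))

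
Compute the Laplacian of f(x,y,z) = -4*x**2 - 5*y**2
-18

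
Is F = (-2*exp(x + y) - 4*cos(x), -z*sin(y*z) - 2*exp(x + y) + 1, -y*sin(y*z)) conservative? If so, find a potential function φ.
Yes, F is conservative. φ = y - 2*exp(x + y) - 4*sin(x) + cos(y*z)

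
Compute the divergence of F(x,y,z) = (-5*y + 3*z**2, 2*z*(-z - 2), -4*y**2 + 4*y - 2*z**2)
-4*z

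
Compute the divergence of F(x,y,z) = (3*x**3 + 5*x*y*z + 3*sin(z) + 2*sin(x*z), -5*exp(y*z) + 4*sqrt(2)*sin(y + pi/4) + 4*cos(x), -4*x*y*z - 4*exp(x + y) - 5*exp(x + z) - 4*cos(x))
9*x**2 - 4*x*y + 5*y*z - 5*z*exp(y*z) + 2*z*cos(x*z) - 5*exp(x + z) + 4*sqrt(2)*cos(y + pi/4)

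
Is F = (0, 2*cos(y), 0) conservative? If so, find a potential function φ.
Yes, F is conservative. φ = 2*sin(y)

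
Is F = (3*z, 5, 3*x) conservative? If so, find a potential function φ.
Yes, F is conservative. φ = 3*x*z + 5*y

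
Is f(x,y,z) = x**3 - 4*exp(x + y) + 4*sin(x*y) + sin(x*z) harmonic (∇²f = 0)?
No, ∇²f = -4*x**2*sin(x*y) - x**2*sin(x*z) + 6*x - 4*y**2*sin(x*y) - z**2*sin(x*z) - 8*exp(x + y)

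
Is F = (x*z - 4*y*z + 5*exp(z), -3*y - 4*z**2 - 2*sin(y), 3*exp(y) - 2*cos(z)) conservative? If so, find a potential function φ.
No, ∇×F = (8*z + 3*exp(y), x - 4*y + 5*exp(z), 4*z) ≠ 0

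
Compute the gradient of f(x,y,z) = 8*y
(0, 8, 0)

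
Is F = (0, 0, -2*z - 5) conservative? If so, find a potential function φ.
Yes, F is conservative. φ = z*(-z - 5)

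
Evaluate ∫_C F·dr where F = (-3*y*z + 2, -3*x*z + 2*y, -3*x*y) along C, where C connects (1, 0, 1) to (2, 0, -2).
2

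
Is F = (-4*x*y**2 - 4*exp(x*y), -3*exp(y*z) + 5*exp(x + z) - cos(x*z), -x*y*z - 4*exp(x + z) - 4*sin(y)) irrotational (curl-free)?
No, ∇×F = (-x*z - x*sin(x*z) + 3*y*exp(y*z) - 5*exp(x + z) - 4*cos(y), y*z + 4*exp(x + z), 8*x*y + 4*x*exp(x*y) + z*sin(x*z) + 5*exp(x + z))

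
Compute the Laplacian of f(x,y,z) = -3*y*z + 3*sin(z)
-3*sin(z)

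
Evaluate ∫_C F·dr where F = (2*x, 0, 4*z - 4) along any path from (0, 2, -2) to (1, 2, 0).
-15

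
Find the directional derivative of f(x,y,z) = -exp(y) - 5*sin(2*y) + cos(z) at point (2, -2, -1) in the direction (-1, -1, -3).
sqrt(11)*(10*exp(2)*cos(4) - 3*exp(2)*sin(1) + 1)*exp(-2)/11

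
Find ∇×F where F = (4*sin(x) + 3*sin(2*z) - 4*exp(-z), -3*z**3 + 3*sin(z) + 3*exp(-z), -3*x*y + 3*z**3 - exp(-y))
(-3*x + 9*z**2 - 3*cos(z) + 3*exp(-z) + exp(-y), 3*y + 6*cos(2*z) + 4*exp(-z), 0)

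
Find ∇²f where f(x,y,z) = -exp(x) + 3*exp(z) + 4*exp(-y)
-exp(x) + 3*exp(z) + 4*exp(-y)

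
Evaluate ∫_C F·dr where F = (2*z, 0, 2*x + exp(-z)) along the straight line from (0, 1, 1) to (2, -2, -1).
-4 - 2*sinh(1)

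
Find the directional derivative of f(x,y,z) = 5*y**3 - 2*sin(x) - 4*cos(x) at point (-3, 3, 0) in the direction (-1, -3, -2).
sqrt(14)*(-405 + 2*cos(3) + 4*sin(3))/14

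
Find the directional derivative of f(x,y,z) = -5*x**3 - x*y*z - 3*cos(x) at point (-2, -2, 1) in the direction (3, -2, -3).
-sqrt(22)*(9*sin(2) + 166)/22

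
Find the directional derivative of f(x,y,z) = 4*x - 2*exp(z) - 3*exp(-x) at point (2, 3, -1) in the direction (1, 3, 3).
sqrt(19)*(-6*E + 3 + 4*exp(2))*exp(-2)/19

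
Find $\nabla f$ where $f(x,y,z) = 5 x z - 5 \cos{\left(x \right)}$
(5*z + 5*sin(x), 0, 5*x)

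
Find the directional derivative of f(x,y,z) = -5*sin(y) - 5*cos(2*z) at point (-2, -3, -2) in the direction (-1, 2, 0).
-2*sqrt(5)*cos(3)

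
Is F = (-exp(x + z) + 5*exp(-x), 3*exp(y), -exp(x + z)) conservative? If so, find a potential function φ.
Yes, F is conservative. φ = 3*exp(y) - exp(x + z) - 5*exp(-x)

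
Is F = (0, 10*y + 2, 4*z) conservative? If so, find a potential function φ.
Yes, F is conservative. φ = 5*y**2 + 2*y + 2*z**2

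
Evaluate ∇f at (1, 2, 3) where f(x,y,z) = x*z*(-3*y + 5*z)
(27, -9, 24)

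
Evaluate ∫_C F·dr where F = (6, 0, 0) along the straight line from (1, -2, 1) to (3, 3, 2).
12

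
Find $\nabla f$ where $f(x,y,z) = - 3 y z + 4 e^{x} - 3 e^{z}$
(4*exp(x), -3*z, -3*y - 3*exp(z))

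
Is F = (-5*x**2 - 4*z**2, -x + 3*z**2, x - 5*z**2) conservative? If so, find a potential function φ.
No, ∇×F = (-6*z, -8*z - 1, -1) ≠ 0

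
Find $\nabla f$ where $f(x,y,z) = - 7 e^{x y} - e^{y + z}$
(-7*y*exp(x*y), -7*x*exp(x*y) - exp(y + z), -exp(y + z))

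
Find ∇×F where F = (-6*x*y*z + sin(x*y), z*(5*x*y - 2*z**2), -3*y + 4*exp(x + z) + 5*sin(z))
(-5*x*y + 6*z**2 - 3, -6*x*y - 4*exp(x + z), 6*x*z - x*cos(x*y) + 5*y*z)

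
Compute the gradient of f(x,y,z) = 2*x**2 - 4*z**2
(4*x, 0, -8*z)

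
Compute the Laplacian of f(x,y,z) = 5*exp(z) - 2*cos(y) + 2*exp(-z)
5*exp(z) + 2*cos(y) + 2*exp(-z)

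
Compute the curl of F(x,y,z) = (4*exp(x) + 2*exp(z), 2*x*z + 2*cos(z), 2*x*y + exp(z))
(2*sin(z), -2*y + 2*exp(z), 2*z)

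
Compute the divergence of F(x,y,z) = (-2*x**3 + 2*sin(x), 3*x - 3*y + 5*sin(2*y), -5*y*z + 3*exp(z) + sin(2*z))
-6*x**2 - 5*y + 3*exp(z) + 2*cos(x) + 10*cos(2*y) + 2*cos(2*z) - 3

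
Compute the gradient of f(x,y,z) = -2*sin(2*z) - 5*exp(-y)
(0, 5*exp(-y), -4*cos(2*z))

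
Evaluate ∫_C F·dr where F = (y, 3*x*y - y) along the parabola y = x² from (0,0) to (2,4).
496/15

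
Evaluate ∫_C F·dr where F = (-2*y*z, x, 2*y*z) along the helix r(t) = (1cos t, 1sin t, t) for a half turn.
pi*(pi + 5)/2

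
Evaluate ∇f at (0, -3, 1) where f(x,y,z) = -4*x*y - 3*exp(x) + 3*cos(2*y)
(9, 6*sin(6), 0)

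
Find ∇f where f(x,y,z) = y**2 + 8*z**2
(0, 2*y, 16*z)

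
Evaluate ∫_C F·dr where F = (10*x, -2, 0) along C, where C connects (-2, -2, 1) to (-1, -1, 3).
-17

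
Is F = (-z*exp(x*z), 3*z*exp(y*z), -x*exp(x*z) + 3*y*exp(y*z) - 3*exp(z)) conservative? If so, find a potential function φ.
Yes, F is conservative. φ = -3*exp(z) - exp(x*z) + 3*exp(y*z)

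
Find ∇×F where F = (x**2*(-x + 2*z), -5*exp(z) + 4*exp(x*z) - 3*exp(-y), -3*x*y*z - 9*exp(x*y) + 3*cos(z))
(-3*x*z - 9*x*exp(x*y) - 4*x*exp(x*z) + 5*exp(z), 2*x**2 + 3*y*z + 9*y*exp(x*y), 4*z*exp(x*z))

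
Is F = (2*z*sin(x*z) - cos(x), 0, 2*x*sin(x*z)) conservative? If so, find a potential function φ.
Yes, F is conservative. φ = -sin(x) - 2*cos(x*z)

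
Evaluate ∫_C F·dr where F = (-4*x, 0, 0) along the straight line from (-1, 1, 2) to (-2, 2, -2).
-6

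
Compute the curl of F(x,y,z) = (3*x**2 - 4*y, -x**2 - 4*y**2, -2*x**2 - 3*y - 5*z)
(-3, 4*x, 4 - 2*x)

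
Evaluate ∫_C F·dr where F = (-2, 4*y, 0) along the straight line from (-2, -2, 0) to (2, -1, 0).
-14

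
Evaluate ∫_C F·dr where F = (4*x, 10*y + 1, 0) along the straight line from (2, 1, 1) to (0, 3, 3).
34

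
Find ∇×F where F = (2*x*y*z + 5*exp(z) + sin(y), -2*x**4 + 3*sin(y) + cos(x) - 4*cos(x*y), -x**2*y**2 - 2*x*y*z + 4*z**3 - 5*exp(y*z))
(-2*x**2*y - 2*x*z - 5*z*exp(y*z), 2*x*y**2 + 2*x*y + 2*y*z + 5*exp(z), -8*x**3 - 2*x*z + 4*y*sin(x*y) - sin(x) - cos(y))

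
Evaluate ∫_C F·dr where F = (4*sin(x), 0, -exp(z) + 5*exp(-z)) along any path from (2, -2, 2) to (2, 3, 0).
-6 + 5*exp(-2) + exp(2)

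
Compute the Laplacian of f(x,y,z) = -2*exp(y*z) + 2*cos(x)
-2*y**2*exp(y*z) - 2*z**2*exp(y*z) - 2*cos(x)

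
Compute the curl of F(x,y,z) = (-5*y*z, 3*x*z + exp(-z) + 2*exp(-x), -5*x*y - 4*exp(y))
(-8*x - 4*exp(y) + exp(-z), 0, 8*z - 2*exp(-x))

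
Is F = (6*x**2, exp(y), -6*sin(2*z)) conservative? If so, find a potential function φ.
Yes, F is conservative. φ = 2*x**3 + exp(y) + 3*cos(2*z)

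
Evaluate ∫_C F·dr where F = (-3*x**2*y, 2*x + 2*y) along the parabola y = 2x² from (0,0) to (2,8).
704/15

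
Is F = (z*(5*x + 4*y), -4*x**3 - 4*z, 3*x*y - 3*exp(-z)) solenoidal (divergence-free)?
No, ∇·F = 5*z + 3*exp(-z)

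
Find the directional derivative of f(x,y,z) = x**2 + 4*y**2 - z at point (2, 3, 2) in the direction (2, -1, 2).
-6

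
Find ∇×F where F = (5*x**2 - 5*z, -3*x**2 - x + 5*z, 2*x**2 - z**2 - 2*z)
(-5, -4*x - 5, -6*x - 1)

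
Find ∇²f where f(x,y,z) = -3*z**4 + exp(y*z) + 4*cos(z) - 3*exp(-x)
y**2*exp(y*z) + z**2*exp(y*z) - 36*z**2 - 4*cos(z) - 3*exp(-x)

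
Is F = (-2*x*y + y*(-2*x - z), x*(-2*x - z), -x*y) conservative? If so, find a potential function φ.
Yes, F is conservative. φ = x*y*(-2*x - z)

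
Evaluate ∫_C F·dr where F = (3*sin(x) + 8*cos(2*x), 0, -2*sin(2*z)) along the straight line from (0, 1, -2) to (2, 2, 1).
4*sin(4) - cos(4) - 2*cos(2) + 3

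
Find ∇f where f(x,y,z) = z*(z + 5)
(0, 0, 2*z + 5)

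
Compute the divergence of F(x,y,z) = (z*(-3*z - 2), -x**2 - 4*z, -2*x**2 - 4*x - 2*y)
0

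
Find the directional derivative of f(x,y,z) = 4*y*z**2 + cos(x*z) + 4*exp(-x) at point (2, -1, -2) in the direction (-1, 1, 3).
4*sqrt(11)*(2*exp(2)*sin(4) + 1 + 16*exp(2))*exp(-2)/11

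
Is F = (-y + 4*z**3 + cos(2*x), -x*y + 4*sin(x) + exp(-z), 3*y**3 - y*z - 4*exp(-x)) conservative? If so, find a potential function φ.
No, ∇×F = (9*y**2 - z + exp(-z), 12*z**2 - 4*exp(-x), -y + 4*cos(x) + 1) ≠ 0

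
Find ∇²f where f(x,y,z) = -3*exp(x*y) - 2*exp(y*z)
-3*x**2*exp(x*y) - 3*y**2*exp(x*y) - 2*y**2*exp(y*z) - 2*z**2*exp(y*z)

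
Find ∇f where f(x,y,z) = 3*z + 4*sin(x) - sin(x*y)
(-y*cos(x*y) + 4*cos(x), -x*cos(x*y), 3)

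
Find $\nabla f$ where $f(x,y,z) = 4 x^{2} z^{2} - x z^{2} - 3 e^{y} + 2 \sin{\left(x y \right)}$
(8*x*z**2 + 2*y*cos(x*y) - z**2, 2*x*cos(x*y) - 3*exp(y), 2*x*z*(4*x - 1))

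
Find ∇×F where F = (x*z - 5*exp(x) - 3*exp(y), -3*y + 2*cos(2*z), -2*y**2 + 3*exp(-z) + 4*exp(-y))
(-4*y + 4*sin(2*z) - 4*exp(-y), x, 3*exp(y))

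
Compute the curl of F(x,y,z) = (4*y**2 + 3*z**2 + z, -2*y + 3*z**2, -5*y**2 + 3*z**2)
(-10*y - 6*z, 6*z + 1, -8*y)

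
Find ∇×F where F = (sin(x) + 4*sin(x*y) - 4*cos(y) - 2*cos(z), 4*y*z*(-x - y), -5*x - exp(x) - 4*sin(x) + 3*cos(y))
(4*y*(x + y) - 3*sin(y), exp(x) + 2*sin(z) + 4*cos(x) + 5, -4*x*cos(x*y) - 4*y*z - 4*sin(y))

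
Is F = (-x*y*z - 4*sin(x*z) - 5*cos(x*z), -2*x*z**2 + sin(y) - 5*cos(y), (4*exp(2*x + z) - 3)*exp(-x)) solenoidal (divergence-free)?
No, ∇·F = -y*z + 5*z*sin(x*z) - 4*z*cos(x*z) + 4*exp(x + z) + 5*sin(y) + cos(y)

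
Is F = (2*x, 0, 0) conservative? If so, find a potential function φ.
Yes, F is conservative. φ = x**2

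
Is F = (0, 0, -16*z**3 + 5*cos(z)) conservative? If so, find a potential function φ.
Yes, F is conservative. φ = -4*z**4 + 5*sin(z)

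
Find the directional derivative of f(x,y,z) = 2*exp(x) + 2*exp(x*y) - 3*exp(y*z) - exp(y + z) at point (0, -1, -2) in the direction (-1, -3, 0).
3*sqrt(10)*(1 - 6*exp(5))*exp(-3)/10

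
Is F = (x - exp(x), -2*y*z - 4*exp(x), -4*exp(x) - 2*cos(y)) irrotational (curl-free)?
No, ∇×F = (2*y + 2*sin(y), 4*exp(x), -4*exp(x))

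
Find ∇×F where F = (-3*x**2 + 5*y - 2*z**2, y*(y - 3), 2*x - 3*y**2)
(-6*y, -4*z - 2, -5)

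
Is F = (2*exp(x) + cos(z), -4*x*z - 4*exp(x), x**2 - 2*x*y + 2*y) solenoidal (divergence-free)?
No, ∇·F = 2*exp(x)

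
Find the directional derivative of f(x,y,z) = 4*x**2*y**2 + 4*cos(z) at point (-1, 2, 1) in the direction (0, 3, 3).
2*sqrt(2)*(4 - sin(1))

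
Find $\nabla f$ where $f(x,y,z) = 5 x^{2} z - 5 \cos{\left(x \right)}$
(10*x*z + 5*sin(x), 0, 5*x**2)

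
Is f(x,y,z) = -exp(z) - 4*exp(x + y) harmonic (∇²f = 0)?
No, ∇²f = -exp(z) - 8*exp(x + y)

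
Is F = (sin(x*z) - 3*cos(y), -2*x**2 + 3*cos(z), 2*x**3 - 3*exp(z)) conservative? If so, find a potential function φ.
No, ∇×F = (3*sin(z), x*(-6*x + cos(x*z)), -4*x - 3*sin(y)) ≠ 0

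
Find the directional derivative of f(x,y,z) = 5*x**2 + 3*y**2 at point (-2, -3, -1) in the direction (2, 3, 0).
-94*sqrt(13)/13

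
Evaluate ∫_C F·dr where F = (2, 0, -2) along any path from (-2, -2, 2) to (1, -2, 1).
8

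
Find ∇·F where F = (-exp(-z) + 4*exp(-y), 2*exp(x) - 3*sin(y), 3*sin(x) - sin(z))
-3*cos(y) - cos(z)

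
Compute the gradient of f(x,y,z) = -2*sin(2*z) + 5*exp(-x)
(-5*exp(-x), 0, -4*cos(2*z))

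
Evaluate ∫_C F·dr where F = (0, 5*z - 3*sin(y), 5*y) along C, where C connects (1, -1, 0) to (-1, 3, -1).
-15 + 3*cos(3) - 3*cos(1)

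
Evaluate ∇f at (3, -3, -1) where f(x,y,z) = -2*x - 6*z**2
(-2, 0, 12)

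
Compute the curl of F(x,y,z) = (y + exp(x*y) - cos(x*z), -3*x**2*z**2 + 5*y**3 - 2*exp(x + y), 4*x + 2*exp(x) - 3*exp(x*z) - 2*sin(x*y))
(2*x*(3*x*z - cos(x*y)), x*sin(x*z) + 2*y*cos(x*y) + 3*z*exp(x*z) - 2*exp(x) - 4, -6*x*z**2 - x*exp(x*y) - 2*exp(x + y) - 1)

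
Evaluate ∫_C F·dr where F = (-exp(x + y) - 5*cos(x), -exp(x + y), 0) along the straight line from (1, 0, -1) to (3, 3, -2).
-exp(6) - 5*sin(3) + E + 5*sin(1)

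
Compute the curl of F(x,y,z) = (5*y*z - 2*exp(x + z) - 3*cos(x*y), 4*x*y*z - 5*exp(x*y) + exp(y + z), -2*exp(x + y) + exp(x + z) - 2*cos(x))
(-4*x*y - 2*exp(x + y) - exp(y + z), 5*y + 2*exp(x + y) - 3*exp(x + z) - 2*sin(x), -3*x*sin(x*y) + 4*y*z - 5*y*exp(x*y) - 5*z)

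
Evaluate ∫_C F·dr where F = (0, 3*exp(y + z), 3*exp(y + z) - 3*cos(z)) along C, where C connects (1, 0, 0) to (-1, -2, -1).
-3 + 3*exp(-3) + 3*sin(1)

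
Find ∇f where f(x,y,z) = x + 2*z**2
(1, 0, 4*z)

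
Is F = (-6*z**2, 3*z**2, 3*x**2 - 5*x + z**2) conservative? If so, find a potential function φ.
No, ∇×F = (-6*z, -6*x - 12*z + 5, 0) ≠ 0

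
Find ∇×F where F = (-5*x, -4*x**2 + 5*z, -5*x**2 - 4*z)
(-5, 10*x, -8*x)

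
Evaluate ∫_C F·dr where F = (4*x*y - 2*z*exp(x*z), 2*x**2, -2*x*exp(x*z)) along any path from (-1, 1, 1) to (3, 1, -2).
-2*exp(-6) + 2*exp(-1) + 16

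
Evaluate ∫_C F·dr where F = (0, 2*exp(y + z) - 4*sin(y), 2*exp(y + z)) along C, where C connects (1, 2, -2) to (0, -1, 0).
-2 + 2*exp(-1) - 4*cos(2) + 4*cos(1)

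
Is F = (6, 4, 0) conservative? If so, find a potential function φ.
Yes, F is conservative. φ = 6*x + 4*y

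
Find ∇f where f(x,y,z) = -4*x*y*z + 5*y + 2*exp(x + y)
(-4*y*z + 2*exp(x + y), -4*x*z + 2*exp(x + y) + 5, -4*x*y)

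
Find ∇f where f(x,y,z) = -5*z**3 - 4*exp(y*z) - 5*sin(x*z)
(-5*z*cos(x*z), -4*z*exp(y*z), -5*x*cos(x*z) - 4*y*exp(y*z) - 15*z**2)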